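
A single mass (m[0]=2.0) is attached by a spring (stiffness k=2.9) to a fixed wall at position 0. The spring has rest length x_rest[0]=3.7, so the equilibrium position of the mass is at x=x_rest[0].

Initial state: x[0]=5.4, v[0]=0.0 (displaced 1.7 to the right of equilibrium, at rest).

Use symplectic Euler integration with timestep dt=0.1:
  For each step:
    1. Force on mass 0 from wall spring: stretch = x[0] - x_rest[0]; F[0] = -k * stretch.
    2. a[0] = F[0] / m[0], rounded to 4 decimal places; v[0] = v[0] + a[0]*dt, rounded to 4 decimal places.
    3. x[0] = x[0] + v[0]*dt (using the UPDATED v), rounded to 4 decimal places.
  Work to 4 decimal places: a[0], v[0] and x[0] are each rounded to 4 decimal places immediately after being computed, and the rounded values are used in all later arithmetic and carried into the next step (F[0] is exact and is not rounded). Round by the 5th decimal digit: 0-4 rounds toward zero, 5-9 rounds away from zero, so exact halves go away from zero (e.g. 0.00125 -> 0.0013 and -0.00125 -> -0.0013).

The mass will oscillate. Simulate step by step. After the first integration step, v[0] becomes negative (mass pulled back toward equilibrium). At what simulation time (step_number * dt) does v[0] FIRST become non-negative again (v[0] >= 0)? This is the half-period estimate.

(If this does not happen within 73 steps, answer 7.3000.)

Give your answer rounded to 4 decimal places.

Answer: 2.7000

Derivation:
Step 0: x=[5.4000] v=[0.0000]
Step 1: x=[5.3754] v=[-0.2465]
Step 2: x=[5.3265] v=[-0.4894]
Step 3: x=[5.2540] v=[-0.7252]
Step 4: x=[5.1590] v=[-0.9505]
Step 5: x=[5.0428] v=[-1.1621]
Step 6: x=[4.9071] v=[-1.3568]
Step 7: x=[4.7539] v=[-1.5318]
Step 8: x=[4.5854] v=[-1.6846]
Step 9: x=[4.4041] v=[-1.8130]
Step 10: x=[4.2126] v=[-1.9151]
Step 11: x=[4.0137] v=[-1.9894]
Step 12: x=[3.8102] v=[-2.0349]
Step 13: x=[3.6051] v=[-2.0509]
Step 14: x=[3.4014] v=[-2.0371]
Step 15: x=[3.2020] v=[-1.9938]
Step 16: x=[3.0098] v=[-1.9216]
Step 17: x=[2.8277] v=[-1.8215]
Step 18: x=[2.6582] v=[-1.6950]
Step 19: x=[2.5038] v=[-1.5439]
Step 20: x=[2.3668] v=[-1.3705]
Step 21: x=[2.2491] v=[-1.1772]
Step 22: x=[2.1524] v=[-0.9668]
Step 23: x=[2.0782] v=[-0.7424]
Step 24: x=[2.0275] v=[-0.5072]
Step 25: x=[2.0010] v=[-0.2647]
Step 26: x=[1.9992] v=[-0.0183]
Step 27: x=[2.0220] v=[0.2283]
First v>=0 after going negative at step 27, time=2.7000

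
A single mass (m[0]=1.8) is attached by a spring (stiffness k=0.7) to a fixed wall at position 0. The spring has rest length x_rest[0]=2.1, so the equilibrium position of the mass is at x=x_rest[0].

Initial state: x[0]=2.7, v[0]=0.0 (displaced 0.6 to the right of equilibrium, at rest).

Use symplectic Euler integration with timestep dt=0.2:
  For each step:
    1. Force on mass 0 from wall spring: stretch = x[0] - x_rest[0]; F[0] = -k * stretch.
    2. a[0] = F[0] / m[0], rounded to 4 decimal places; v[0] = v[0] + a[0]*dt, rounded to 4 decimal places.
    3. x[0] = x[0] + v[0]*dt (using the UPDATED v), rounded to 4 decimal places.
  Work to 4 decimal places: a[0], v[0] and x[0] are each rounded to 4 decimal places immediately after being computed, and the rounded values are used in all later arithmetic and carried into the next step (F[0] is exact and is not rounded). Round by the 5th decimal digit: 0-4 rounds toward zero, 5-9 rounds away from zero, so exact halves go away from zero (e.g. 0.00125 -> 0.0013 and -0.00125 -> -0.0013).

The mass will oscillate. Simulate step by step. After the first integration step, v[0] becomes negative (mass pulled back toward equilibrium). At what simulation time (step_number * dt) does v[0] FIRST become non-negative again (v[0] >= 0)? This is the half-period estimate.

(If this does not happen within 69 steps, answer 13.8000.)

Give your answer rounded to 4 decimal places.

Step 0: x=[2.7000] v=[0.0000]
Step 1: x=[2.6907] v=[-0.0467]
Step 2: x=[2.6722] v=[-0.0926]
Step 3: x=[2.6448] v=[-0.1371]
Step 4: x=[2.6089] v=[-0.1795]
Step 5: x=[2.5651] v=[-0.2191]
Step 6: x=[2.5140] v=[-0.2553]
Step 7: x=[2.4565] v=[-0.2875]
Step 8: x=[2.3935] v=[-0.3152]
Step 9: x=[2.3259] v=[-0.3380]
Step 10: x=[2.2548] v=[-0.3556]
Step 11: x=[2.1813] v=[-0.3676]
Step 12: x=[2.1065] v=[-0.3739]
Step 13: x=[2.0316] v=[-0.3744]
Step 14: x=[1.9578] v=[-0.3691]
Step 15: x=[1.8862] v=[-0.3580]
Step 16: x=[1.8179] v=[-0.3414]
Step 17: x=[1.7540] v=[-0.3195]
Step 18: x=[1.6955] v=[-0.2926]
Step 19: x=[1.6433] v=[-0.2611]
Step 20: x=[1.5982] v=[-0.2256]
Step 21: x=[1.5609] v=[-0.1866]
Step 22: x=[1.5320] v=[-0.1447]
Step 23: x=[1.5119] v=[-0.1005]
Step 24: x=[1.5009] v=[-0.0548]
Step 25: x=[1.4993] v=[-0.0082]
Step 26: x=[1.5070] v=[0.0385]
First v>=0 after going negative at step 26, time=5.2000

Answer: 5.2000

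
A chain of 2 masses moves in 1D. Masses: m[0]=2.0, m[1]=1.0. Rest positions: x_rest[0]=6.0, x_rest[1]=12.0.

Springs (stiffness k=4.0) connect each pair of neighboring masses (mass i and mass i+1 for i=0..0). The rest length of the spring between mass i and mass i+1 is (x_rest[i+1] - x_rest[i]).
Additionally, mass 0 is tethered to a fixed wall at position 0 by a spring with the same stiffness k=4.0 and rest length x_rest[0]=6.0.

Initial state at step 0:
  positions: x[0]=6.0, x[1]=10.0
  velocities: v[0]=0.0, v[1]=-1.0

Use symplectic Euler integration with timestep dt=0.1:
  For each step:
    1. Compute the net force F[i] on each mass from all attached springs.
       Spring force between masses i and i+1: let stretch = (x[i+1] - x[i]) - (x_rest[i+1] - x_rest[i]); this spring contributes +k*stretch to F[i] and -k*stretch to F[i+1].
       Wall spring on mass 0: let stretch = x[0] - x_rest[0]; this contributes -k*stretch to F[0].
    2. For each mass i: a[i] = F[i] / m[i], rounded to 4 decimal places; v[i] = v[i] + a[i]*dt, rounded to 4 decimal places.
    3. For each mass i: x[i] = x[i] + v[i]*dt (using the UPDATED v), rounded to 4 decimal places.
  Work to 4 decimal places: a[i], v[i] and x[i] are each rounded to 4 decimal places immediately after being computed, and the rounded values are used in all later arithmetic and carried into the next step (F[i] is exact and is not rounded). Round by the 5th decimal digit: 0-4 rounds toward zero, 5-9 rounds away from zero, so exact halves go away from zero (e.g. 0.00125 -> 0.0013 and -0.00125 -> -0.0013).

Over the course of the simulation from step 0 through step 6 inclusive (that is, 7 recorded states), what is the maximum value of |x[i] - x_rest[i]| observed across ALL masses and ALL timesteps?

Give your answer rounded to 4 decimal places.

Step 0: x=[6.0000 10.0000] v=[0.0000 -1.0000]
Step 1: x=[5.9600 9.9800] v=[-0.4000 -0.2000]
Step 2: x=[5.8812 10.0392] v=[-0.7880 0.5920]
Step 3: x=[5.7679 10.1721] v=[-1.1326 1.3288]
Step 4: x=[5.6274 10.3688] v=[-1.4053 1.9671]
Step 5: x=[5.4692 10.6159] v=[-1.5825 2.4705]
Step 6: x=[5.3045 10.8971] v=[-1.6470 2.8118]
Max displacement = 2.0200

Answer: 2.0200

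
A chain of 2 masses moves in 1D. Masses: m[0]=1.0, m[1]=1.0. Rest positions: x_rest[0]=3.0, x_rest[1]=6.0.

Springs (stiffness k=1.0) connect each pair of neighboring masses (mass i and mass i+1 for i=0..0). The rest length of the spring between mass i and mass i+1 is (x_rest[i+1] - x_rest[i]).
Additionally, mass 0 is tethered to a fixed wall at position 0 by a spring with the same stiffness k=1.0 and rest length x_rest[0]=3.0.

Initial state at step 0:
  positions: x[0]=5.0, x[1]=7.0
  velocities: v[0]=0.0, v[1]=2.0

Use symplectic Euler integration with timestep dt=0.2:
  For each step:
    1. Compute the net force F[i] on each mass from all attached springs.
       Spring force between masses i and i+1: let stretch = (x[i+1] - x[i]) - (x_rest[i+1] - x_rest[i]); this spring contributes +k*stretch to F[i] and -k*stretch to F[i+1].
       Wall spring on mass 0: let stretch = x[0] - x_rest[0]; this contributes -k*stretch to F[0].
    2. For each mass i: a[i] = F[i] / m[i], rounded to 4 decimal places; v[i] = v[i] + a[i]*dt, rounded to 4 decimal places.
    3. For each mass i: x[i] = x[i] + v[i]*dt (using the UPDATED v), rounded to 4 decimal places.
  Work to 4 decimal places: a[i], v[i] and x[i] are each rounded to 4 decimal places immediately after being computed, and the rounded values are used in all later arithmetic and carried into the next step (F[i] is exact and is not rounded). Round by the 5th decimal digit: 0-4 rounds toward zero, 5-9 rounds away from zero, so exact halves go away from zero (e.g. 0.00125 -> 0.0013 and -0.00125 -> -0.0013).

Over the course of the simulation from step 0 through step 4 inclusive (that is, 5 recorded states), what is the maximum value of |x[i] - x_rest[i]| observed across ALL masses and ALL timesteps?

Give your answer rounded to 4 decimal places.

Answer: 2.7564

Derivation:
Step 0: x=[5.0000 7.0000] v=[0.0000 2.0000]
Step 1: x=[4.8800 7.4400] v=[-0.6000 2.2000]
Step 2: x=[4.6672 7.8976] v=[-1.0640 2.2880]
Step 3: x=[4.3969 8.3460] v=[-1.3514 2.2419]
Step 4: x=[4.1087 8.7564] v=[-1.4410 2.0521]
Max displacement = 2.7564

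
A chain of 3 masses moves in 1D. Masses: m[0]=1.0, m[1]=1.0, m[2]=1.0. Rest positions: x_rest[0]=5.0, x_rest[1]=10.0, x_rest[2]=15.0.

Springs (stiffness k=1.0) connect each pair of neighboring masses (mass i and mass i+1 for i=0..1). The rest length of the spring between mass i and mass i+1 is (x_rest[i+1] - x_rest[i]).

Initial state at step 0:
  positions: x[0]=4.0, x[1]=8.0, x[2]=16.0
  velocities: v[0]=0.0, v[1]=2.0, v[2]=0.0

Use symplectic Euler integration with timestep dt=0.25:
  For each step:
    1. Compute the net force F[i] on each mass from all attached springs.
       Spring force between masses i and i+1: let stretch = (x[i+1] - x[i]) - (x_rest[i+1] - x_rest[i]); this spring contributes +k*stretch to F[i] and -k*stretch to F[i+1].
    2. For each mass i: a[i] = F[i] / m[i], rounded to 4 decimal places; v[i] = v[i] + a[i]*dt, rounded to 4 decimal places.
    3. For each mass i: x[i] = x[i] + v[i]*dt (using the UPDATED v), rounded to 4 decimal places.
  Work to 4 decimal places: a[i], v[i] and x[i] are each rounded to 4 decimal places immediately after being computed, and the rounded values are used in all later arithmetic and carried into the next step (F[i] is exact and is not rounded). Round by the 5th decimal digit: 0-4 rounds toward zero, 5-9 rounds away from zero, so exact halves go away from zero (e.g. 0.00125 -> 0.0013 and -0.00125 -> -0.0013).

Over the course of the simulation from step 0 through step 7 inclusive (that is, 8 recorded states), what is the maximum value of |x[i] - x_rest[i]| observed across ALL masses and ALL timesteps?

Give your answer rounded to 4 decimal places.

Step 0: x=[4.0000 8.0000 16.0000] v=[0.0000 2.0000 0.0000]
Step 1: x=[3.9375 8.7500 15.8125] v=[-0.2500 3.0000 -0.7500]
Step 2: x=[3.8633 9.6406 15.4961] v=[-0.2969 3.5625 -1.2656]
Step 3: x=[3.8377 10.5361 15.1262] v=[-0.1026 3.5821 -1.4795]
Step 4: x=[3.9182 11.2999 14.7820] v=[0.3220 3.0550 -1.3770]
Step 5: x=[4.1476 11.8199 14.5326] v=[0.9174 2.0801 -0.9975]
Step 6: x=[4.5440 12.0300 14.4262] v=[1.5855 0.8402 -0.4257]
Step 7: x=[5.0958 11.9219 14.4825] v=[2.2070 -0.4323 0.2253]
Max displacement = 2.0300

Answer: 2.0300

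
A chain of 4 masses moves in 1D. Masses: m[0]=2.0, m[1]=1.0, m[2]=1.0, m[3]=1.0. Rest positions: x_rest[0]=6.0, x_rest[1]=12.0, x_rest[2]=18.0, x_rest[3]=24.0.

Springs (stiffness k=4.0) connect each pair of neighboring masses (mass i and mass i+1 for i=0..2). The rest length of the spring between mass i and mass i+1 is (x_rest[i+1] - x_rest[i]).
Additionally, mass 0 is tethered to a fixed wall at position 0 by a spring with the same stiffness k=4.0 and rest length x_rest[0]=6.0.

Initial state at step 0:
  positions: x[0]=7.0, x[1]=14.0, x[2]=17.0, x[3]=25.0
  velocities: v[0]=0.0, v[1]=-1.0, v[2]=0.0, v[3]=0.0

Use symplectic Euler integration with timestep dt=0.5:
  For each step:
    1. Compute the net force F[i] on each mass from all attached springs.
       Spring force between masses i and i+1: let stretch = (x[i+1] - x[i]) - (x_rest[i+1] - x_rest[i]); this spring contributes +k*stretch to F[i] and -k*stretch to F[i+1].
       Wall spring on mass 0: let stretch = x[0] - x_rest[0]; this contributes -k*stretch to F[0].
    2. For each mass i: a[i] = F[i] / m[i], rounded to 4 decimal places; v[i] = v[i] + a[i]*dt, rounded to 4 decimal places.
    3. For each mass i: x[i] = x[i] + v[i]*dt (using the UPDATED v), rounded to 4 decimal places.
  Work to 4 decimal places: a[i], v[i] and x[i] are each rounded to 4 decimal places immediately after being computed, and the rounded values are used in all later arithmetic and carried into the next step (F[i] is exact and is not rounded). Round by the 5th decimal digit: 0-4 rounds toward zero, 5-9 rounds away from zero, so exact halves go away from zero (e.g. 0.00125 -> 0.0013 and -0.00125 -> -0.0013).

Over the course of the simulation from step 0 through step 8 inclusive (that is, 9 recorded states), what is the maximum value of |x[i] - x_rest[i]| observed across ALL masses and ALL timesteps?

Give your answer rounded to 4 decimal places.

Step 0: x=[7.0000 14.0000 17.0000 25.0000] v=[0.0000 -1.0000 0.0000 0.0000]
Step 1: x=[7.0000 9.5000 22.0000 23.0000] v=[0.0000 -9.0000 10.0000 -4.0000]
Step 2: x=[4.7500 15.0000 15.5000 26.0000] v=[-4.5000 11.0000 -13.0000 6.0000]
Step 3: x=[5.2500 10.7500 19.0000 24.5000] v=[1.0000 -8.5000 7.0000 -3.0000]
Step 4: x=[5.8750 9.2500 19.7500 23.5000] v=[1.2500 -3.0000 1.5000 -2.0000]
Step 5: x=[5.2500 14.8750 13.7500 24.7500] v=[-1.2500 11.2500 -12.0000 2.5000]
Step 6: x=[6.8125 9.7500 19.8750 21.0000] v=[3.1250 -10.2500 12.2500 -7.5000]
Step 7: x=[6.4375 11.8125 17.0000 22.1250] v=[-0.7500 4.1250 -5.7500 2.2500]
Step 8: x=[5.5313 13.6875 14.0625 24.1250] v=[-1.8125 3.7500 -5.8750 4.0000]
Max displacement = 4.2500

Answer: 4.2500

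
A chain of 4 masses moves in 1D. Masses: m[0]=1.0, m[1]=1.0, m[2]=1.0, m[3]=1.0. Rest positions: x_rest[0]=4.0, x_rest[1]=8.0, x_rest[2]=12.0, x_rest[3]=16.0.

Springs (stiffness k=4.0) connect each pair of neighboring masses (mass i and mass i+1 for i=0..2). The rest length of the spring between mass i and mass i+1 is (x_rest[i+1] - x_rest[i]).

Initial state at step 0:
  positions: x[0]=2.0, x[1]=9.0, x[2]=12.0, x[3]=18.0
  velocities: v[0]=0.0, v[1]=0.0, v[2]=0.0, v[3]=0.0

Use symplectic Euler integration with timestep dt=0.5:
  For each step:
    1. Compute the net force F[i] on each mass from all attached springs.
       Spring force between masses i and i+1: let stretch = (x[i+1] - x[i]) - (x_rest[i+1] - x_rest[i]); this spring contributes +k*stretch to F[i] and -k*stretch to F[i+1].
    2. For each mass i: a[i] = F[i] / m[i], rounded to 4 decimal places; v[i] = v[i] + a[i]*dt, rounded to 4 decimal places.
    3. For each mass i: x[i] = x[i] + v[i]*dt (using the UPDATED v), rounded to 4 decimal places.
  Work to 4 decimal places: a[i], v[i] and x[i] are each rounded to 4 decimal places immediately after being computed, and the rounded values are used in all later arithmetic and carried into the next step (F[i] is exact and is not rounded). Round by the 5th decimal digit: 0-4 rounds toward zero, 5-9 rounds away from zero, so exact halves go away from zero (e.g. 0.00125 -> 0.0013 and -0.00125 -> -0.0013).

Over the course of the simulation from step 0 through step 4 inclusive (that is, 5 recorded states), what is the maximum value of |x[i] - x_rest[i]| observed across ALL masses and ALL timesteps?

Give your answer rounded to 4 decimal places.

Step 0: x=[2.0000 9.0000 12.0000 18.0000] v=[0.0000 0.0000 0.0000 0.0000]
Step 1: x=[5.0000 5.0000 15.0000 16.0000] v=[6.0000 -8.0000 6.0000 -4.0000]
Step 2: x=[4.0000 11.0000 9.0000 17.0000] v=[-2.0000 12.0000 -12.0000 2.0000]
Step 3: x=[6.0000 8.0000 13.0000 14.0000] v=[4.0000 -6.0000 8.0000 -6.0000]
Step 4: x=[6.0000 8.0000 13.0000 14.0000] v=[0.0000 0.0000 0.0000 0.0000]
Max displacement = 3.0000

Answer: 3.0000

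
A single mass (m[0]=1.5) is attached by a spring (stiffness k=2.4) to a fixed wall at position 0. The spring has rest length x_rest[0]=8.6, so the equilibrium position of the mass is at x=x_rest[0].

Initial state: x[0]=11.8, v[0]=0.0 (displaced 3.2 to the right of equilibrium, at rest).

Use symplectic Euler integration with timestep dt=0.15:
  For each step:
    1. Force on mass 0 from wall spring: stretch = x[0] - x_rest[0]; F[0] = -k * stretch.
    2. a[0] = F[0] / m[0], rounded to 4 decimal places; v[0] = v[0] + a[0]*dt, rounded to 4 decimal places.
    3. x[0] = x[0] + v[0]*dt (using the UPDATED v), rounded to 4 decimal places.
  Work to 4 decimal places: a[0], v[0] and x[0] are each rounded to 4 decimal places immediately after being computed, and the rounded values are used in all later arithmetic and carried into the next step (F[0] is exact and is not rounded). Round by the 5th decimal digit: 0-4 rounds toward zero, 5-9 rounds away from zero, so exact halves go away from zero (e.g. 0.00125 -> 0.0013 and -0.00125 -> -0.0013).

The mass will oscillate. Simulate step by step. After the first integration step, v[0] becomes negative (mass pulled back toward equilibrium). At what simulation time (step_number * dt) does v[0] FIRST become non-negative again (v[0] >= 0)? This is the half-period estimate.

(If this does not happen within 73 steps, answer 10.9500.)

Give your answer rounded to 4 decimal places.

Answer: 2.5500

Derivation:
Step 0: x=[11.8000] v=[0.0000]
Step 1: x=[11.6848] v=[-0.7680]
Step 2: x=[11.4585] v=[-1.5084]
Step 3: x=[11.1293] v=[-2.1944]
Step 4: x=[10.7091] v=[-2.8014]
Step 5: x=[10.2130] v=[-3.3076]
Step 6: x=[9.6588] v=[-3.6947]
Step 7: x=[9.0665] v=[-3.9488]
Step 8: x=[8.4574] v=[-4.0608]
Step 9: x=[7.8534] v=[-4.0266]
Step 10: x=[7.2763] v=[-3.8474]
Step 11: x=[6.7468] v=[-3.5297]
Step 12: x=[6.2841] v=[-3.0849]
Step 13: x=[5.9047] v=[-2.5291]
Step 14: x=[5.6224] v=[-1.8822]
Step 15: x=[5.4473] v=[-1.1676]
Step 16: x=[5.3857] v=[-0.4110]
Step 17: x=[5.4398] v=[0.3604]
First v>=0 after going negative at step 17, time=2.5500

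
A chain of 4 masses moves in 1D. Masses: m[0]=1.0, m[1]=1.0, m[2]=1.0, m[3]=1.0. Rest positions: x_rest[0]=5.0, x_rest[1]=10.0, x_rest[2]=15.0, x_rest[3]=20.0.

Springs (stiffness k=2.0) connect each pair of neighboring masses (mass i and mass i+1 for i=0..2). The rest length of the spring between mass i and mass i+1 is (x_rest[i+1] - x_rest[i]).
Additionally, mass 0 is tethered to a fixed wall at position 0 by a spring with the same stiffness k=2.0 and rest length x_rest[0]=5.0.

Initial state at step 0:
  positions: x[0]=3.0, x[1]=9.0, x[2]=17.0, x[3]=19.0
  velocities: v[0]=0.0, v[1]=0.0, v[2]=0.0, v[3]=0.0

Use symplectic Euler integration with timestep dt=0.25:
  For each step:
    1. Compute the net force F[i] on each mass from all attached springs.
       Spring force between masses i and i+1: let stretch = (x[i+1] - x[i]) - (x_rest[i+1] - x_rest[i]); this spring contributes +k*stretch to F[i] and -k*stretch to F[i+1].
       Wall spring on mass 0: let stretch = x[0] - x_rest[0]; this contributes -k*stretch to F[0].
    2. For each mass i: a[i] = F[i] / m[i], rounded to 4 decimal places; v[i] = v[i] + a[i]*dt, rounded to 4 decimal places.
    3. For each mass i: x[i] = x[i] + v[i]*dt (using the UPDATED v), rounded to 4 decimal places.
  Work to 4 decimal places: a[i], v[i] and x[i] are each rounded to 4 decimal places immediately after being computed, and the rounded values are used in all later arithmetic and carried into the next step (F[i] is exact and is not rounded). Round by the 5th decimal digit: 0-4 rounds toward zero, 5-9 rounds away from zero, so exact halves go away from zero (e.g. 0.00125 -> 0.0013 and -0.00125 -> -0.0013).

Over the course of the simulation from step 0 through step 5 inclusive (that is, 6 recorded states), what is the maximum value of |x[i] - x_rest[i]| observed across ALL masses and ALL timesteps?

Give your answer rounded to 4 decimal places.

Answer: 2.3660

Derivation:
Step 0: x=[3.0000 9.0000 17.0000 19.0000] v=[0.0000 0.0000 0.0000 0.0000]
Step 1: x=[3.3750 9.2500 16.2500 19.3750] v=[1.5000 1.0000 -3.0000 1.5000]
Step 2: x=[4.0625 9.6406 15.0156 19.9844] v=[2.7500 1.5625 -4.9375 2.4375]
Step 3: x=[4.9395 10.0059 13.7305 20.5977] v=[3.5078 1.4610 -5.1406 2.4531]
Step 4: x=[5.8323 10.2034 12.8382 20.9776] v=[3.5713 0.7901 -3.5693 1.5195]
Step 5: x=[6.5425 10.1839 12.6340 20.9651] v=[2.8407 -0.0781 -0.8170 -0.0502]
Max displacement = 2.3660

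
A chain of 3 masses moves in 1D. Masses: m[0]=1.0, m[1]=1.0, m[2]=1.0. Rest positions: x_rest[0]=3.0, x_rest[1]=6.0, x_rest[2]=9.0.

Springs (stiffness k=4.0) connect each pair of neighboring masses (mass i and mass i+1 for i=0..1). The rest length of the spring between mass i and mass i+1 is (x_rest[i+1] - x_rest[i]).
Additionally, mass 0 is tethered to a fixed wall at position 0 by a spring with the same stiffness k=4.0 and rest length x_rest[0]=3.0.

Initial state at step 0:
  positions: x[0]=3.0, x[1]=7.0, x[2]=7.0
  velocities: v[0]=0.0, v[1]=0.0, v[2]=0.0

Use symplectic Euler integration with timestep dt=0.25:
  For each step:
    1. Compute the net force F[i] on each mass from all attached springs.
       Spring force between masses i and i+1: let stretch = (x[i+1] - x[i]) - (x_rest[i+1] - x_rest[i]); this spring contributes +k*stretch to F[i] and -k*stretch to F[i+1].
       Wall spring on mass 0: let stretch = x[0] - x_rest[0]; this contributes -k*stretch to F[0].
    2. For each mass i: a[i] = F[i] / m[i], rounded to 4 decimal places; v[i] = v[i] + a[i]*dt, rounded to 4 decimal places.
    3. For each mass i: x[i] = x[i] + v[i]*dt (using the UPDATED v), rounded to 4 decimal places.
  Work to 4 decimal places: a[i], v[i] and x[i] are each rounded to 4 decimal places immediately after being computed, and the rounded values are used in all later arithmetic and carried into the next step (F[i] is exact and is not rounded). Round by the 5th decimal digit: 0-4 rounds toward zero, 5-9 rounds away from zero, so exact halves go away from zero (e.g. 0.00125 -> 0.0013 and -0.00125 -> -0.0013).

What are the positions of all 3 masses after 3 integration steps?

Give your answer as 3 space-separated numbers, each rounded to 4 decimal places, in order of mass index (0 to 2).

Answer: 3.0000 4.1719 9.6094

Derivation:
Step 0: x=[3.0000 7.0000 7.0000] v=[0.0000 0.0000 0.0000]
Step 1: x=[3.2500 6.0000 7.7500] v=[1.0000 -4.0000 3.0000]
Step 2: x=[3.3750 4.7500 8.8125] v=[0.5000 -5.0000 4.2500]
Step 3: x=[3.0000 4.1719 9.6094] v=[-1.5000 -2.3125 3.1875]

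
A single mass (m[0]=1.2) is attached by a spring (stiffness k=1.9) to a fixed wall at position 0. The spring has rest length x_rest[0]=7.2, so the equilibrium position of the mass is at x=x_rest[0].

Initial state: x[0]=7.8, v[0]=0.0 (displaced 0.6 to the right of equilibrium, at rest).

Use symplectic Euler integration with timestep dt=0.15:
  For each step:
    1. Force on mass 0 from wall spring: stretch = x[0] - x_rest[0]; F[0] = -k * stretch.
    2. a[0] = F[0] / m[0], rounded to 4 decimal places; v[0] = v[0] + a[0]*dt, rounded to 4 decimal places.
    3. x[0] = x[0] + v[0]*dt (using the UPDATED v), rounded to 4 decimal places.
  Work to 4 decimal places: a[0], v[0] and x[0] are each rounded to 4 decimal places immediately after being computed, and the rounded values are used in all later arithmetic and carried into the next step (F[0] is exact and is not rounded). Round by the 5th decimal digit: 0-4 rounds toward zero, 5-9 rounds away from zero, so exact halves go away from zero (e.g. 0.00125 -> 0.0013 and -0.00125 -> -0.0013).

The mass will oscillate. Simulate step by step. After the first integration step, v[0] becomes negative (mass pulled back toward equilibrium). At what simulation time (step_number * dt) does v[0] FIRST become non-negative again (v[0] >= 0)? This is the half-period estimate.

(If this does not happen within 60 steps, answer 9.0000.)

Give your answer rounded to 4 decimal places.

Step 0: x=[7.8000] v=[0.0000]
Step 1: x=[7.7786] v=[-0.1425]
Step 2: x=[7.7366] v=[-0.2799]
Step 3: x=[7.6755] v=[-0.4073]
Step 4: x=[7.5975] v=[-0.5202]
Step 5: x=[7.5053] v=[-0.6146]
Step 6: x=[7.4022] v=[-0.6871]
Step 7: x=[7.2919] v=[-0.7351]
Step 8: x=[7.1784] v=[-0.7569]
Step 9: x=[7.0656] v=[-0.7518]
Step 10: x=[6.9576] v=[-0.7199]
Step 11: x=[6.8583] v=[-0.6623]
Step 12: x=[6.7711] v=[-0.5812]
Step 13: x=[6.6992] v=[-0.4793]
Step 14: x=[6.6451] v=[-0.3604]
Step 15: x=[6.6108] v=[-0.2286]
Step 16: x=[6.5975] v=[-0.0887]
Step 17: x=[6.6057] v=[0.0544]
First v>=0 after going negative at step 17, time=2.5500

Answer: 2.5500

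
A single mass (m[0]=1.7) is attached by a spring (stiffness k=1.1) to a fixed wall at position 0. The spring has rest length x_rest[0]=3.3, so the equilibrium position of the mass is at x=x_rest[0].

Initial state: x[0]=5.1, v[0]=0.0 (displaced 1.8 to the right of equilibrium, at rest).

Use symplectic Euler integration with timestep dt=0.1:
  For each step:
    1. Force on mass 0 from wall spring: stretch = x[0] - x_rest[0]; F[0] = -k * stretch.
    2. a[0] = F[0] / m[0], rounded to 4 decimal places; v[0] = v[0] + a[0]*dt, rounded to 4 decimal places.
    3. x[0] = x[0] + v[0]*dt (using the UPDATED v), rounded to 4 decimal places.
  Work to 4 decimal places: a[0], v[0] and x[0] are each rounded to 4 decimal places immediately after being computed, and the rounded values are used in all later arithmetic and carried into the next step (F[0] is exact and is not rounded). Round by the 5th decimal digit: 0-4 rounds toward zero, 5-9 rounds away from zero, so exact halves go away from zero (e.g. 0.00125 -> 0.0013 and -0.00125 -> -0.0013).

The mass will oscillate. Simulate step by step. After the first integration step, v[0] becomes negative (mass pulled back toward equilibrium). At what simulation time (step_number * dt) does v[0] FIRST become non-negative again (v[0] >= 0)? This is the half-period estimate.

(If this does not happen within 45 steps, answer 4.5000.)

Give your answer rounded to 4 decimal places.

Answer: 4.0000

Derivation:
Step 0: x=[5.1000] v=[0.0000]
Step 1: x=[5.0884] v=[-0.1165]
Step 2: x=[5.0652] v=[-0.2322]
Step 3: x=[5.0306] v=[-0.3464]
Step 4: x=[4.9848] v=[-0.4584]
Step 5: x=[4.9281] v=[-0.5674]
Step 6: x=[4.8608] v=[-0.6728]
Step 7: x=[4.7834] v=[-0.7738]
Step 8: x=[4.6964] v=[-0.8698]
Step 9: x=[4.6004] v=[-0.9602]
Step 10: x=[4.4960] v=[-1.0443]
Step 11: x=[4.3838] v=[-1.1217]
Step 12: x=[4.2646] v=[-1.1918]
Step 13: x=[4.1392] v=[-1.2542]
Step 14: x=[4.0084] v=[-1.3085]
Step 15: x=[3.8730] v=[-1.3543]
Step 16: x=[3.7339] v=[-1.3914]
Step 17: x=[3.5920] v=[-1.4195]
Step 18: x=[3.4482] v=[-1.4384]
Step 19: x=[3.3034] v=[-1.4480]
Step 20: x=[3.1586] v=[-1.4482]
Step 21: x=[3.0147] v=[-1.4391]
Step 22: x=[2.8726] v=[-1.4206]
Step 23: x=[2.7333] v=[-1.3929]
Step 24: x=[2.5977] v=[-1.3562]
Step 25: x=[2.4666] v=[-1.3108]
Step 26: x=[2.3409] v=[-1.2569]
Step 27: x=[2.2214] v=[-1.1948]
Step 28: x=[2.1089] v=[-1.1250]
Step 29: x=[2.0041] v=[-1.0479]
Step 30: x=[1.9077] v=[-0.9641]
Step 31: x=[1.8203] v=[-0.8740]
Step 32: x=[1.7425] v=[-0.7783]
Step 33: x=[1.6748] v=[-0.6775]
Step 34: x=[1.6176] v=[-0.5723]
Step 35: x=[1.5713] v=[-0.4634]
Step 36: x=[1.5362] v=[-0.3515]
Step 37: x=[1.5125] v=[-0.2374]
Step 38: x=[1.5003] v=[-0.1217]
Step 39: x=[1.4998] v=[-0.0053]
Step 40: x=[1.5109] v=[0.1112]
First v>=0 after going negative at step 40, time=4.0000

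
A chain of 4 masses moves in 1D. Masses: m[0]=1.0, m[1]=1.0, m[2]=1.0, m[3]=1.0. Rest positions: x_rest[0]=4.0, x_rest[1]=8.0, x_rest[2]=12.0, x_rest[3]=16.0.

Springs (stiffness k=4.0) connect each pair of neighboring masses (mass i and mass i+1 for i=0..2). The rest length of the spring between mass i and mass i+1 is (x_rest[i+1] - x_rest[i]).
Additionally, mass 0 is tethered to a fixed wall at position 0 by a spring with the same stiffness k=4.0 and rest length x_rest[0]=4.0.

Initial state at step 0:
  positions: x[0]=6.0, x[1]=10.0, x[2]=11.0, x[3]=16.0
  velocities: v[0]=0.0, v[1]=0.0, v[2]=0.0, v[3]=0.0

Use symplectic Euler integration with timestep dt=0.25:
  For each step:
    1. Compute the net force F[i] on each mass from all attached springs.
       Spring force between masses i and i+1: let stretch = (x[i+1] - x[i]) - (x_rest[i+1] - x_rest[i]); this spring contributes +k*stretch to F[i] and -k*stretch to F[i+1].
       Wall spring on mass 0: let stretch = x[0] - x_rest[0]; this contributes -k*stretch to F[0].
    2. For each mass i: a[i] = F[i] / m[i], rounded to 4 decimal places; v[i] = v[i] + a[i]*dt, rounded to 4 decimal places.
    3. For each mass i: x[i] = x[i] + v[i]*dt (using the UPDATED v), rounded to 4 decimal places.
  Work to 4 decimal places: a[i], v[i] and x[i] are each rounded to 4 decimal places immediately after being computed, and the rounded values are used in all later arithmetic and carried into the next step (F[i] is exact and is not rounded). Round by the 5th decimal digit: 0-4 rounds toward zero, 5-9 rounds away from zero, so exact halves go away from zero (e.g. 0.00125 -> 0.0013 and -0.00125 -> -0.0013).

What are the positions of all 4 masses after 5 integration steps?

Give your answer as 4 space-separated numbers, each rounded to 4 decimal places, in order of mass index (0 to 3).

Step 0: x=[6.0000 10.0000 11.0000 16.0000] v=[0.0000 0.0000 0.0000 0.0000]
Step 1: x=[5.5000 9.2500 12.0000 15.7500] v=[-2.0000 -3.0000 4.0000 -1.0000]
Step 2: x=[4.5625 8.2500 13.2500 15.5625] v=[-3.7500 -4.0000 5.0000 -0.7500]
Step 3: x=[3.4063 7.5781 13.8281 15.7969] v=[-4.6250 -2.6875 2.3125 0.9375]
Step 4: x=[2.4414 7.4258 13.3359 16.5391] v=[-3.8595 -0.6093 -1.9687 2.9687]
Step 5: x=[2.1123 7.5049 12.1670 17.4805] v=[-1.3165 0.3164 -4.6756 3.7655]

Answer: 2.1123 7.5049 12.1670 17.4805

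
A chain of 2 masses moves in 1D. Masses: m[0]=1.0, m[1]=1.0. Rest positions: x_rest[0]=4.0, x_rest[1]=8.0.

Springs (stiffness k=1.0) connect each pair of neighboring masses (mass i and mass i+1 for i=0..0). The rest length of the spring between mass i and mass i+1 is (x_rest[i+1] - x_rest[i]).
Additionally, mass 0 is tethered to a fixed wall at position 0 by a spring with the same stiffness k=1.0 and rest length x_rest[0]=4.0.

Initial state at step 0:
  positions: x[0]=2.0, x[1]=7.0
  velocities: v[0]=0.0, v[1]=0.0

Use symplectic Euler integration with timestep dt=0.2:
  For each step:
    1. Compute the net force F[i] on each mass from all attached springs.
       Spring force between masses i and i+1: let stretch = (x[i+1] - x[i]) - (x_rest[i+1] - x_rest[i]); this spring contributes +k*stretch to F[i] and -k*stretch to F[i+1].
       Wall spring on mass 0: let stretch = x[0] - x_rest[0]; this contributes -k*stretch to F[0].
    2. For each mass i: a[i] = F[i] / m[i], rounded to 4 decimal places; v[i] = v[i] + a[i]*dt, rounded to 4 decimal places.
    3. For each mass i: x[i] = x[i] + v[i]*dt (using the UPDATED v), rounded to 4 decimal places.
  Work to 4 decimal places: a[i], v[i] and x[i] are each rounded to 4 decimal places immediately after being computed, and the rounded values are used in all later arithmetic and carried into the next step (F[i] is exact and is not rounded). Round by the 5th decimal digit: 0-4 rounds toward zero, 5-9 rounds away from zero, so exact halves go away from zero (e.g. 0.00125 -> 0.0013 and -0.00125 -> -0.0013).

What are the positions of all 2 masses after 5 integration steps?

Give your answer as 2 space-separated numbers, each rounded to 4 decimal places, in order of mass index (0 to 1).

Step 0: x=[2.0000 7.0000] v=[0.0000 0.0000]
Step 1: x=[2.1200 6.9600] v=[0.6000 -0.2000]
Step 2: x=[2.3488 6.8864] v=[1.1440 -0.3680]
Step 3: x=[2.6652 6.7913] v=[1.5818 -0.4755]
Step 4: x=[3.0400 6.6912] v=[1.8740 -0.5007]
Step 5: x=[3.4392 6.6050] v=[1.9962 -0.4309]

Answer: 3.4392 6.6050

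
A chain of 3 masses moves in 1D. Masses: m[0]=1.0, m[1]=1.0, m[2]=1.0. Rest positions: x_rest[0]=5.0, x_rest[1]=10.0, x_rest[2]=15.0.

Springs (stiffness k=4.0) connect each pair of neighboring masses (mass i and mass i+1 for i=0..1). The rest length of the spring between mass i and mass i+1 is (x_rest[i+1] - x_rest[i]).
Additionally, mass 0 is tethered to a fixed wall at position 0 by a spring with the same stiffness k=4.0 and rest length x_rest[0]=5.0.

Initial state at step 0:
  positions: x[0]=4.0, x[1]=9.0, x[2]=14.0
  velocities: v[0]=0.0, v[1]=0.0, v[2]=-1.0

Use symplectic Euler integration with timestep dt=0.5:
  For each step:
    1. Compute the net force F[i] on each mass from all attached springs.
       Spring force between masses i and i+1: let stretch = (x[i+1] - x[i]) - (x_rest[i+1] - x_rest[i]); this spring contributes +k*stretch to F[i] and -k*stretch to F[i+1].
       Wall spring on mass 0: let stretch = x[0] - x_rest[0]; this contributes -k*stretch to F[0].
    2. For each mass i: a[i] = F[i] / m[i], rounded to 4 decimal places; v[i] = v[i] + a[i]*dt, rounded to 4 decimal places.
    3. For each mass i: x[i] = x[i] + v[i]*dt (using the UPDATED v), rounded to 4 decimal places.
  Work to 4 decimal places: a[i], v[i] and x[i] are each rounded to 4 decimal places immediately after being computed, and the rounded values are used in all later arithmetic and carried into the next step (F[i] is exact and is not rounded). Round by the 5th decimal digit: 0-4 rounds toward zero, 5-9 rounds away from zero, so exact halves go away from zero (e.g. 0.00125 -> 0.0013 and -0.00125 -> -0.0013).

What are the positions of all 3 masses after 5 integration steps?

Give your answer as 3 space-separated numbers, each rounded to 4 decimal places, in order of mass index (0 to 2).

Step 0: x=[4.0000 9.0000 14.0000] v=[0.0000 0.0000 -1.0000]
Step 1: x=[5.0000 9.0000 13.5000] v=[2.0000 0.0000 -1.0000]
Step 2: x=[5.0000 9.5000 13.5000] v=[0.0000 1.0000 0.0000]
Step 3: x=[4.5000 9.5000 14.5000] v=[-1.0000 0.0000 2.0000]
Step 4: x=[4.5000 9.5000 15.5000] v=[0.0000 0.0000 2.0000]
Step 5: x=[5.0000 10.5000 15.5000] v=[1.0000 2.0000 0.0000]

Answer: 5.0000 10.5000 15.5000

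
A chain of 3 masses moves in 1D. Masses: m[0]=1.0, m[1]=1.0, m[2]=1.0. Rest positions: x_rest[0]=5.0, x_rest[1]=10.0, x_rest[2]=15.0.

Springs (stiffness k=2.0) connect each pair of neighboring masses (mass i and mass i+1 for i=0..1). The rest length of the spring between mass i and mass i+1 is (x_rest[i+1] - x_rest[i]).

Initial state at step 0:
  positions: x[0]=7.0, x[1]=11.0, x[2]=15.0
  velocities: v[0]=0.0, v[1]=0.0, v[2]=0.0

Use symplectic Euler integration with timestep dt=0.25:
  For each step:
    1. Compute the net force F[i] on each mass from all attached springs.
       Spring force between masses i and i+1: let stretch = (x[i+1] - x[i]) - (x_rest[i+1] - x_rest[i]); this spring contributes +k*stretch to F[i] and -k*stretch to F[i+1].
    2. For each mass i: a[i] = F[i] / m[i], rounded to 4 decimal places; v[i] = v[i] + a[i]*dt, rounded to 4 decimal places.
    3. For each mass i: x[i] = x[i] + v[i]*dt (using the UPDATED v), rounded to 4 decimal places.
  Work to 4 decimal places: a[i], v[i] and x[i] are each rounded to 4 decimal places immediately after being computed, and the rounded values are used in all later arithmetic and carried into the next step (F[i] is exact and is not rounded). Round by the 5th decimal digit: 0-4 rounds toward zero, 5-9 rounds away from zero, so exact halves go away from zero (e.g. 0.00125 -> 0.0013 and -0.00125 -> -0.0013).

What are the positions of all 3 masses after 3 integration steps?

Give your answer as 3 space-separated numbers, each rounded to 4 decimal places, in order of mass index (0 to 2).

Answer: 6.3262 11.0000 15.6739

Derivation:
Step 0: x=[7.0000 11.0000 15.0000] v=[0.0000 0.0000 0.0000]
Step 1: x=[6.8750 11.0000 15.1250] v=[-0.5000 0.0000 0.5000]
Step 2: x=[6.6406 11.0000 15.3594] v=[-0.9375 0.0000 0.9375]
Step 3: x=[6.3262 11.0000 15.6739] v=[-1.2578 0.0000 1.2578]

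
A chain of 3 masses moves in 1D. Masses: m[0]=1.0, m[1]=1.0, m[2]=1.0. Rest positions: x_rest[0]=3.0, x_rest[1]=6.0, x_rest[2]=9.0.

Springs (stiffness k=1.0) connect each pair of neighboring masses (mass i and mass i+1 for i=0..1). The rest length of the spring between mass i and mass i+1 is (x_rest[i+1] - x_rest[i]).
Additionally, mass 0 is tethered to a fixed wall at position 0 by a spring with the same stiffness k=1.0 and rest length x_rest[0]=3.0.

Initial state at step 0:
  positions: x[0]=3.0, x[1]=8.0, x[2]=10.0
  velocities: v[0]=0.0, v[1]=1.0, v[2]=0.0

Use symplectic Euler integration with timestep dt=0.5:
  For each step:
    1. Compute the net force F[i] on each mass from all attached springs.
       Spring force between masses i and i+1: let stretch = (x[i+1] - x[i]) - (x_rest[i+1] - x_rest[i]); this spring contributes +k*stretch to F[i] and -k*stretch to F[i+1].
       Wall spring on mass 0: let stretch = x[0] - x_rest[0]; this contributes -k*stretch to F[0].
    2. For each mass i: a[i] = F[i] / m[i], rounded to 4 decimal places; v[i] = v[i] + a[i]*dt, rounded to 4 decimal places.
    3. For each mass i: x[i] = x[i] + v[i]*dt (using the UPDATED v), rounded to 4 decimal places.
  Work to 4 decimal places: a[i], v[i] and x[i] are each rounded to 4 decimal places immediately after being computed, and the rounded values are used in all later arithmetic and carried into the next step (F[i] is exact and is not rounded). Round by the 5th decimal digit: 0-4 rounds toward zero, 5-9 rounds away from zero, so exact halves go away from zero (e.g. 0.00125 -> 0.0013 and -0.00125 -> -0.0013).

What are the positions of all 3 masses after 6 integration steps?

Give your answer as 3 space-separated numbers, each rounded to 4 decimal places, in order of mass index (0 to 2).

Answer: 2.7766 7.5529 9.9359

Derivation:
Step 0: x=[3.0000 8.0000 10.0000] v=[0.0000 1.0000 0.0000]
Step 1: x=[3.5000 7.7500 10.2500] v=[1.0000 -0.5000 0.5000]
Step 2: x=[4.1875 7.0625 10.6250] v=[1.3750 -1.3750 0.7500]
Step 3: x=[4.5469 6.5469 10.8594] v=[0.7188 -1.0313 0.4688]
Step 4: x=[4.2696 6.6094 10.7657] v=[-0.5547 0.1250 -0.1875]
Step 5: x=[3.5098 7.1261 10.3829] v=[-1.5196 1.0333 -0.7657]
Step 6: x=[2.7766 7.5529 9.9359] v=[-1.4664 0.8536 -0.8941]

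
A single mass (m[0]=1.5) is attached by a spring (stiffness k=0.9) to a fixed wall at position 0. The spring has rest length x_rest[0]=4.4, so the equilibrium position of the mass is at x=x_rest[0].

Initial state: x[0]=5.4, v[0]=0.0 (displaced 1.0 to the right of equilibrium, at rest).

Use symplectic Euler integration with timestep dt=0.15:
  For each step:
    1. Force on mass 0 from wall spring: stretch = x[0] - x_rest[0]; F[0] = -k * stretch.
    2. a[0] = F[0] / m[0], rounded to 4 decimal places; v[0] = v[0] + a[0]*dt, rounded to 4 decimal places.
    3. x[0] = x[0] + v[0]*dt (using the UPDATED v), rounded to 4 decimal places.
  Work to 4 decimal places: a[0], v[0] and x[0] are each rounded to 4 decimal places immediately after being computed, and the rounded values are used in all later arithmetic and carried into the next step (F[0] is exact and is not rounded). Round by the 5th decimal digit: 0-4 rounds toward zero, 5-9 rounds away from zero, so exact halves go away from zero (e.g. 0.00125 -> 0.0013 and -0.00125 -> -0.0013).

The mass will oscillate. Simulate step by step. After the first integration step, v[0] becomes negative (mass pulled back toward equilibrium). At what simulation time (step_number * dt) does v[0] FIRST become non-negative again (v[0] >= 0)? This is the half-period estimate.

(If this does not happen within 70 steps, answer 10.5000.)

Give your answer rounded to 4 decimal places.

Step 0: x=[5.4000] v=[0.0000]
Step 1: x=[5.3865] v=[-0.0900]
Step 2: x=[5.3597] v=[-0.1788]
Step 3: x=[5.3199] v=[-0.2652]
Step 4: x=[5.2677] v=[-0.3480]
Step 5: x=[5.2038] v=[-0.4261]
Step 6: x=[5.1290] v=[-0.4984]
Step 7: x=[5.0444] v=[-0.5640]
Step 8: x=[4.9511] v=[-0.6220]
Step 9: x=[4.8504] v=[-0.6716]
Step 10: x=[4.7436] v=[-0.7121]
Step 11: x=[4.6322] v=[-0.7430]
Step 12: x=[4.5176] v=[-0.7639]
Step 13: x=[4.4014] v=[-0.7745]
Step 14: x=[4.2852] v=[-0.7746]
Step 15: x=[4.1706] v=[-0.7643]
Step 16: x=[4.0590] v=[-0.7437]
Step 17: x=[3.9521] v=[-0.7130]
Step 18: x=[3.8512] v=[-0.6727]
Step 19: x=[3.7577] v=[-0.6233]
Step 20: x=[3.6729] v=[-0.5655]
Step 21: x=[3.5979] v=[-0.5001]
Step 22: x=[3.5337] v=[-0.4279]
Step 23: x=[3.4812] v=[-0.3499]
Step 24: x=[3.4411] v=[-0.2672]
Step 25: x=[3.4140] v=[-0.1809]
Step 26: x=[3.4002] v=[-0.0922]
Step 27: x=[3.3999] v=[-0.0022]
Step 28: x=[3.4131] v=[0.0878]
First v>=0 after going negative at step 28, time=4.2000

Answer: 4.2000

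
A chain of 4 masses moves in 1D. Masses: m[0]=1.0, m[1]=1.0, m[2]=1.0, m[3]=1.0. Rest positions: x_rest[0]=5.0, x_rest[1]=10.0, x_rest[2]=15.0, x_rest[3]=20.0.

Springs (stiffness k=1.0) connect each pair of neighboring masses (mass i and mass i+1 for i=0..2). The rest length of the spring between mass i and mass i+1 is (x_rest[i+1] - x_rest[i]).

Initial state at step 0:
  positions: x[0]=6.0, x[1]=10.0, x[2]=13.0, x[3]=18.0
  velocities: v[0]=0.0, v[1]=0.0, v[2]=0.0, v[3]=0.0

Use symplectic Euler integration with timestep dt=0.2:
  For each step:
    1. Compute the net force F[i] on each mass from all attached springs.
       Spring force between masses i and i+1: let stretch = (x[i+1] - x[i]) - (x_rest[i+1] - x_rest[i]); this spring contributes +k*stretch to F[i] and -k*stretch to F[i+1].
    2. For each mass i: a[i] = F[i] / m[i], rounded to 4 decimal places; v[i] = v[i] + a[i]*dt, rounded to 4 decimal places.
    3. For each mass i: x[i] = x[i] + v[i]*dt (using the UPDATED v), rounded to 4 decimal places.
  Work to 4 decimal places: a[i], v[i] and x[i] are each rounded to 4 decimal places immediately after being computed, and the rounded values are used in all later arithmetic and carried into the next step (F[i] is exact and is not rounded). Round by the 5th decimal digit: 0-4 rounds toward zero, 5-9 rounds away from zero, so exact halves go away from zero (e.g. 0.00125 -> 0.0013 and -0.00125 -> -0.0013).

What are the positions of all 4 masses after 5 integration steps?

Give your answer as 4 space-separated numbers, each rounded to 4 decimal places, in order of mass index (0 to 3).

Answer: 5.4051 9.5492 13.9458 18.1000

Derivation:
Step 0: x=[6.0000 10.0000 13.0000 18.0000] v=[0.0000 0.0000 0.0000 0.0000]
Step 1: x=[5.9600 9.9600 13.0800 18.0000] v=[-0.2000 -0.2000 0.4000 0.0000]
Step 2: x=[5.8800 9.8848 13.2320 18.0032] v=[-0.4000 -0.3760 0.7600 0.0160]
Step 3: x=[5.7602 9.7833 13.4410 18.0156] v=[-0.5990 -0.5075 1.0448 0.0618]
Step 4: x=[5.6013 9.6672 13.6866 18.0450] v=[-0.7944 -0.5806 1.2282 0.1469]
Step 5: x=[5.4051 9.5492 13.9458 18.1000] v=[-0.9812 -0.5899 1.2960 0.2752]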